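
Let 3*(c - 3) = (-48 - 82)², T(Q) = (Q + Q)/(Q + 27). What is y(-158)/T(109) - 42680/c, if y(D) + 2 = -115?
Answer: -148484364/1843081 ≈ -80.563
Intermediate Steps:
T(Q) = 2*Q/(27 + Q) (T(Q) = (2*Q)/(27 + Q) = 2*Q/(27 + Q))
y(D) = -117 (y(D) = -2 - 115 = -117)
c = 16909/3 (c = 3 + (-48 - 82)²/3 = 3 + (⅓)*(-130)² = 3 + (⅓)*16900 = 3 + 16900/3 = 16909/3 ≈ 5636.3)
y(-158)/T(109) - 42680/c = -117/(2*109/(27 + 109)) - 42680/16909/3 = -117/(2*109/136) - 42680*3/16909 = -117/(2*109*(1/136)) - 128040/16909 = -117/109/68 - 128040/16909 = -117*68/109 - 128040/16909 = -7956/109 - 128040/16909 = -148484364/1843081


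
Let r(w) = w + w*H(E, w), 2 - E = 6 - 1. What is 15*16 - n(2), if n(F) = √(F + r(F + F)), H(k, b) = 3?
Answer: 240 - 3*√2 ≈ 235.76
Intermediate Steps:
E = -3 (E = 2 - (6 - 1) = 2 - 1*5 = 2 - 5 = -3)
r(w) = 4*w (r(w) = w + w*3 = w + 3*w = 4*w)
n(F) = 3*√F (n(F) = √(F + 4*(F + F)) = √(F + 4*(2*F)) = √(F + 8*F) = √(9*F) = 3*√F)
15*16 - n(2) = 15*16 - 3*√2 = 240 - 3*√2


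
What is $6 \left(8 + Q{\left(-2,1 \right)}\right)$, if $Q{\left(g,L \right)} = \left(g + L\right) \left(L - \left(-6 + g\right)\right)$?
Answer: $-6$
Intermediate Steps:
$Q{\left(g,L \right)} = \left(L + g\right) \left(6 + L - g\right)$
$6 \left(8 + Q{\left(-2,1 \right)}\right) = 6 \left(8 + \left(1^{2} - \left(-2\right)^{2} + 6 \cdot 1 + 6 \left(-2\right)\right)\right) = 6 \left(8 + \left(1 - 4 + 6 - 12\right)\right) = 6 \left(8 - 9\right) = 6 \left(-1\right) = -6$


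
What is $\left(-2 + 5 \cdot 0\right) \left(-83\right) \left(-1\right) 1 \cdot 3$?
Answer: $-498$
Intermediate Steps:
$\left(-2 + 5 \cdot 0\right) \left(-83\right) \left(-1\right) 1 \cdot 3 = \left(-2 + 0\right) \left(-83\right) \left(\left(-1\right) 3\right) = \left(-2\right) \left(-83\right) \left(-3\right) = 166 \left(-3\right) = -498$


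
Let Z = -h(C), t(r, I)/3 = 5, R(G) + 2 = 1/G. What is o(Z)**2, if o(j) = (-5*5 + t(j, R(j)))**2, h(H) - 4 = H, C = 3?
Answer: 10000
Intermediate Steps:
R(G) = -2 + 1/G
t(r, I) = 15 (t(r, I) = 3*5 = 15)
h(H) = 4 + H
Z = -7 (Z = -(4 + 3) = -1*7 = -7)
o(j) = 100 (o(j) = (-5*5 + 15)**2 = (-25 + 15)**2 = (-10)**2 = 100)
o(Z)**2 = 100**2 = 10000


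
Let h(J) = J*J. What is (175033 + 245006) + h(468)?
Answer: 639063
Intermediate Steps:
h(J) = J**2
(175033 + 245006) + h(468) = (175033 + 245006) + 468**2 = 420039 + 219024 = 639063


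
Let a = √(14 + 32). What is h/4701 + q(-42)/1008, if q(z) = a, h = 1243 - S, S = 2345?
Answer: -1102/4701 + √46/1008 ≈ -0.22769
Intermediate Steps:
a = √46 ≈ 6.7823
h = -1102 (h = 1243 - 1*2345 = 1243 - 2345 = -1102)
q(z) = √46
h/4701 + q(-42)/1008 = -1102/4701 + √46/1008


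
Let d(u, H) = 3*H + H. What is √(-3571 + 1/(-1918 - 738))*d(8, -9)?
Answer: -9*I*√1574439782/166 ≈ -2151.3*I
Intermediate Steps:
d(u, H) = 4*H
√(-3571 + 1/(-1918 - 738))*d(8, -9) = √(-3571 + 1/(-1918 - 738))*(4*(-9)) = √(-3571 + 1/(-2656))*(-36) = √(-3571 - 1/2656)*(-36) = √(-9484577/2656)*(-36) = (I*√1574439782/664)*(-36) = -9*I*√1574439782/166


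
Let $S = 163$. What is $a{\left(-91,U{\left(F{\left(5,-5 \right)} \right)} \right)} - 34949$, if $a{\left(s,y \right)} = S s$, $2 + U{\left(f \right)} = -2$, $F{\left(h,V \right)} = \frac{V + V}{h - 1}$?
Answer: $-49782$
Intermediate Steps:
$F{\left(h,V \right)} = \frac{2 V}{-1 + h}$
$U{\left(f \right)} = -4$ ($U{\left(f \right)} = -2 - 2 = -4$)
$a{\left(s,y \right)} = 163 s$
$a{\left(-91,U{\left(F{\left(5,-5 \right)} \right)} \right)} - 34949 = 163 \left(-91\right) - 34949 = -14833 - 34949 = -49782$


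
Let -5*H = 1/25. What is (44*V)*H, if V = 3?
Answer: -132/125 ≈ -1.0560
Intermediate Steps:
H = -1/125 (H = -⅕/25 = -⅕*1/25 = -1/125 ≈ -0.0080000)
(44*V)*H = (44*3)*(-1/125) = 132*(-1/125) = -132/125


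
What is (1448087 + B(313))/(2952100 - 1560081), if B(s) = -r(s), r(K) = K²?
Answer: 1350118/1392019 ≈ 0.96990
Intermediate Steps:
B(s) = -s²
(1448087 + B(313))/(2952100 - 1560081) = (1448087 - 1*313²)/(2952100 - 1560081) = (1448087 - 1*97969)/1392019 = (1448087 - 97969)*(1/1392019) = 1350118*(1/1392019) = 1350118/1392019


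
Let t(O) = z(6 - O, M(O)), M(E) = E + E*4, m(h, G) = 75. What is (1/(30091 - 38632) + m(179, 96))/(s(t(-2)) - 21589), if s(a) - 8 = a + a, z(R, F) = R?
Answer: -640574/184186665 ≈ -0.0034779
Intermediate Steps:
M(E) = 5*E (M(E) = E + 4*E = 5*E)
t(O) = 6 - O
s(a) = 8 + 2*a (s(a) = 8 + (a + a) = 8 + 2*a)
(1/(30091 - 38632) + m(179, 96))/(s(t(-2)) - 21589) = (1/(30091 - 38632) + 75)/((8 + 2*(6 - 1*(-2))) - 21589) = (1/(-8541) + 75)/((8 + 2*(6 + 2)) - 21589) = (-1/8541 + 75)/((8 + 2*8) - 21589) = 640574/(8541*((8 + 16) - 21589)) = 640574/(8541*(24 - 21589)) = (640574/8541)/(-21565) = (640574/8541)*(-1/21565) = -640574/184186665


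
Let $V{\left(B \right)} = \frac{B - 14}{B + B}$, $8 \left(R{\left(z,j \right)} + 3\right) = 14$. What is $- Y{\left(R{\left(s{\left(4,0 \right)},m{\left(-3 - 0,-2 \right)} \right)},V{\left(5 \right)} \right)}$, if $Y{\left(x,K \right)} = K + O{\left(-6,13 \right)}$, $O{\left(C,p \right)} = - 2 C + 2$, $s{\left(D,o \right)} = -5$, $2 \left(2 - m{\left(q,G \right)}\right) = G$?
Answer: $- \frac{131}{10} \approx -13.1$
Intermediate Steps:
$m{\left(q,G \right)} = 2 - \frac{G}{2}$
$R{\left(z,j \right)} = - \frac{5}{4}$ ($R{\left(z,j \right)} = -3 + \frac{1}{8} \cdot 14 = -3 + \frac{7}{4} = - \frac{5}{4}$)
$O{\left(C,p \right)} = 2 - 2 C$
$V{\left(B \right)} = \frac{-14 + B}{2 B}$
$Y{\left(x,K \right)} = 14 + K$ ($Y{\left(x,K \right)} = K + \left(2 - -12\right) = K + \left(2 + 12\right) = K + 14 = 14 + K$)
$- Y{\left(R{\left(s{\left(4,0 \right)},m{\left(-3 - 0,-2 \right)} \right)},V{\left(5 \right)} \right)} = - (14 + \frac{-14 + 5}{2 \cdot 5}) = - (14 + \frac{1}{2} \cdot \frac{1}{5} \left(-9\right)) = - (14 - \frac{9}{10}) = \left(-1\right) \frac{131}{10} = - \frac{131}{10}$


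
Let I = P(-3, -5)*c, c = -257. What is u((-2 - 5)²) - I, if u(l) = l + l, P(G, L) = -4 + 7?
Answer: 869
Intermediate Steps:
P(G, L) = 3
u(l) = 2*l
I = -771 (I = 3*(-257) = -771)
u((-2 - 5)²) - I = 2*(-2 - 5)² - 1*(-771) = 2*(-7)² + 771 = 2*49 + 771 = 98 + 771 = 869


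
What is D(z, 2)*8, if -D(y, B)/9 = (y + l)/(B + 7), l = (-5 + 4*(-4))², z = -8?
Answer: -3464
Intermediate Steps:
l = 441 (l = (-5 - 16)² = (-21)² = 441)
D(y, B) = -9*(441 + y)/(7 + B) (D(y, B) = -9*(y + 441)/(B + 7) = -9*(441 + y)/(7 + B))
D(z, 2)*8 = (9*(-441 - 1*(-8))/(7 + 2))*8 = (9*(-441 + 8)/9)*8 = (9*(⅑)*(-433))*8 = -433*8 = -3464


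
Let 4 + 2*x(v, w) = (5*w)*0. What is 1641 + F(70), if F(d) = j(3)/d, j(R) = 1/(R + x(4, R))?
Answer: 114871/70 ≈ 1641.0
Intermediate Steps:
x(v, w) = -2 (x(v, w) = -2 + ((5*w)*0)/2 = -2 + (½)*0 = -2 + 0 = -2)
j(R) = 1/(-2 + R) (j(R) = 1/(R - 2) = 1/(-2 + R))
F(d) = 1/d (F(d) = 1/((-2 + 3)*d) = 1/(1*d) = 1/d)
1641 + F(70) = 1641 + 1/70 = 114871/70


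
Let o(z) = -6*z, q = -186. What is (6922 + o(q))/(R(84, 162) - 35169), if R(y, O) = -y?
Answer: -8038/35253 ≈ -0.22801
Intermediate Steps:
(6922 + o(q))/(R(84, 162) - 35169) = (6922 - 6*(-186))/(-1*84 - 35169) = (6922 + 1116)/(-84 - 35169) = 8038/(-35253) = 8038*(-1/35253) = -8038/35253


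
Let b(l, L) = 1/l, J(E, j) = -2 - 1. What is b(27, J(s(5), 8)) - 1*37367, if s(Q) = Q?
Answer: -1008908/27 ≈ -37367.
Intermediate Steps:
J(E, j) = -3
b(27, J(s(5), 8)) - 1*37367 = 1/27 - 1*37367 = 1/27 - 37367 = -1008908/27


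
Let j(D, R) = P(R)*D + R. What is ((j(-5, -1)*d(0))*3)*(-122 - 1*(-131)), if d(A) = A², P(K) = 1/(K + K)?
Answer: 0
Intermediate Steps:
P(K) = 1/(2*K)
j(D, R) = R + D/(2*R) (j(D, R) = (1/(2*R))*D + R = D/(2*R) + R = R + D/(2*R))
((j(-5, -1)*d(0))*3)*(-122 - 1*(-131)) = (((-1 + (½)*(-5)/(-1))*0²)*3)*(-122 - 1*(-131)) = (((-1 + (½)*(-5)*(-1))*0)*3)*(-122 + 131) = (((-1 + 5/2)*0)*3)*9 = (((3/2)*0)*3)*9 = (0*3)*9 = 0*9 = 0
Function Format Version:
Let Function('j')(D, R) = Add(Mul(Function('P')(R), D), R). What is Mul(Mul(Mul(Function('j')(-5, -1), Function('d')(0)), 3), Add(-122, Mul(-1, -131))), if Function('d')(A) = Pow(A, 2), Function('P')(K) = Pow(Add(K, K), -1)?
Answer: 0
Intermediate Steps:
Function('P')(K) = Mul(Rational(1, 2), Pow(K, -1)) (Function('P')(K) = Pow(Mul(2, K), -1) = Mul(Rational(1, 2), Pow(K, -1)))
Function('j')(D, R) = Add(R, Mul(Rational(1, 2), D, Pow(R, -1))) (Function('j')(D, R) = Add(Mul(Mul(Rational(1, 2), Pow(R, -1)), D), R) = Add(Mul(Rational(1, 2), D, Pow(R, -1)), R) = Add(R, Mul(Rational(1, 2), D, Pow(R, -1))))
Mul(Mul(Mul(Function('j')(-5, -1), Function('d')(0)), 3), Add(-122, Mul(-1, -131))) = Mul(Mul(Mul(Add(-1, Mul(Rational(1, 2), -5, Pow(-1, -1))), Pow(0, 2)), 3), Add(-122, Mul(-1, -131))) = Mul(Mul(Mul(Add(-1, Mul(Rational(1, 2), -5, -1)), 0), 3), Add(-122, 131)) = Mul(Mul(Mul(Add(-1, Rational(5, 2)), 0), 3), 9) = Mul(Mul(Mul(Rational(3, 2), 0), 3), 9) = Mul(Mul(0, 3), 9) = Mul(0, 9) = 0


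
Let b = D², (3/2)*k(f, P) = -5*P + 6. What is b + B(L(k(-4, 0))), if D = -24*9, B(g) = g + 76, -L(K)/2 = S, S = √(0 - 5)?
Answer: 46732 - 2*I*√5 ≈ 46732.0 - 4.4721*I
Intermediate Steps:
k(f, P) = 4 - 10*P/3 (k(f, P) = 2*(-5*P + 6)/3 = 2*(6 - 5*P)/3 = 4 - 10*P/3)
S = I*√5 (S = √(-5) = I*√5 ≈ 2.2361*I)
L(K) = -2*I*√5
B(g) = 76 + g
D = -216
b = 46656 (b = (-216)² = 46656)
b + B(L(k(-4, 0))) = 46656 + (76 - 2*I*√5) = 46732 - 2*I*√5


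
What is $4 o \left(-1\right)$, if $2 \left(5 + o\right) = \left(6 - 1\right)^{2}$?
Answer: $-30$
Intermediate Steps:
$o = \frac{15}{2}$ ($o = -5 + \frac{\left(6 - 1\right)^{2}}{2} = -5 + \frac{5^{2}}{2} = -5 + \frac{1}{2} \cdot 25 = -5 + \frac{25}{2} = \frac{15}{2} \approx 7.5$)
$4 o \left(-1\right) = 4 \cdot \frac{15}{2} \left(-1\right) = 30 \left(-1\right) = -30$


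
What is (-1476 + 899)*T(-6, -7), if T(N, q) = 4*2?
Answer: -4616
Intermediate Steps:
T(N, q) = 8
(-1476 + 899)*T(-6, -7) = (-1476 + 899)*8 = -577*8 = -4616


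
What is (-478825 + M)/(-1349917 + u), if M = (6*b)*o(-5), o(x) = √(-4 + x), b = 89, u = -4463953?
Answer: 95765/1162774 - 801*I/2906935 ≈ 0.082359 - 0.00027555*I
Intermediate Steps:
M = 1602*I (M = (6*89)*√(-4 - 5) = 534*√(-9) = 534*(3*I) = 1602*I ≈ 1602.0*I)
(-478825 + M)/(-1349917 + u) = (-478825 + 1602*I)/(-1349917 - 4463953) = (-478825 + 1602*I)/(-5813870) = (-478825 + 1602*I)*(-1/5813870) = 95765/1162774 - 801*I/2906935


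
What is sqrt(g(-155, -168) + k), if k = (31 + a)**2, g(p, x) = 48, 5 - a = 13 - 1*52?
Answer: sqrt(5673) ≈ 75.319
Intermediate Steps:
a = 44 (a = 5 - (13 - 1*52) = 5 - (13 - 52) = 5 - 1*(-39) = 5 + 39 = 44)
k = 5625 (k = (31 + 44)**2 = 75**2 = 5625)
sqrt(g(-155, -168) + k) = sqrt(48 + 5625) = sqrt(5673)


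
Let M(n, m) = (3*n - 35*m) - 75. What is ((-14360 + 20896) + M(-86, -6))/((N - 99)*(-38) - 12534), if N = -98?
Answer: -6413/5048 ≈ -1.2704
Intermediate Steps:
M(n, m) = -75 - 35*m + 3*n (M(n, m) = (-35*m + 3*n) - 75 = -75 - 35*m + 3*n)
((-14360 + 20896) + M(-86, -6))/((N - 99)*(-38) - 12534) = ((-14360 + 20896) + (-75 - 35*(-6) + 3*(-86)))/((-98 - 99)*(-38) - 12534) = (6536 + (-75 + 210 - 258))/(-197*(-38) - 12534) = (6536 - 123)/(7486 - 12534) = 6413/(-5048) = 6413*(-1/5048) = -6413/5048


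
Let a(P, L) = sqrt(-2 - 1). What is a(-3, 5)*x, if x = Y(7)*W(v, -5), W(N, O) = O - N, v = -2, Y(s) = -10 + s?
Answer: 9*I*sqrt(3) ≈ 15.588*I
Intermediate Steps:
a(P, L) = I*sqrt(3) (a(P, L) = sqrt(-3) = I*sqrt(3))
x = 9 (x = (-10 + 7)*(-5 - 1*(-2)) = -3*(-5 + 2) = -3*(-3) = 9)
a(-3, 5)*x = (I*sqrt(3))*9 = 9*I*sqrt(3)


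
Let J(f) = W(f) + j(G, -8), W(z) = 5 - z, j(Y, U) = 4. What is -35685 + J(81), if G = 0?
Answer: -35757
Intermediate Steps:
J(f) = 9 - f (J(f) = (5 - f) + 4 = 9 - f)
-35685 + J(81) = -35685 + (9 - 1*81) = -35685 + (9 - 81) = -35685 - 72 = -35757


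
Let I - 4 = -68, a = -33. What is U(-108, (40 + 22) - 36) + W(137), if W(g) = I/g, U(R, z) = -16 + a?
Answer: -6777/137 ≈ -49.467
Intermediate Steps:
I = -64 (I = 4 - 68 = -64)
U(R, z) = -49 (U(R, z) = -16 - 33 = -49)
W(g) = -64/g
U(-108, (40 + 22) - 36) + W(137) = -49 - 64/137 = -6777/137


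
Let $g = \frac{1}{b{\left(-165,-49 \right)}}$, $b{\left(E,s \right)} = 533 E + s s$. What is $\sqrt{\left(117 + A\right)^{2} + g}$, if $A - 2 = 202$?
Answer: $\frac{\sqrt{652275908422}}{2516} \approx 321.0$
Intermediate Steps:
$A = 204$ ($A = 2 + 202 = 204$)
$b{\left(E,s \right)} = s^{2} + 533 E$ ($b{\left(E,s \right)} = 533 E + s^{2} = s^{2} + 533 E$)
$g = - \frac{1}{85544}$ ($g = \frac{1}{\left(-49\right)^{2} + 533 \left(-165\right)} = \frac{1}{2401 - 87945} = \frac{1}{-85544} = - \frac{1}{85544} \approx -1.169 \cdot 10^{-5}$)
$\sqrt{\left(117 + A\right)^{2} + g} = \sqrt{\left(117 + 204\right)^{2} - \frac{1}{85544}} = \sqrt{321^{2} - \frac{1}{85544}} = \sqrt{103041 - \frac{1}{85544}} = \sqrt{\frac{8814539303}{85544}} = \frac{\sqrt{652275908422}}{2516}$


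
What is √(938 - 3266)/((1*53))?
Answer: 2*I*√582/53 ≈ 0.91037*I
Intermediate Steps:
√(938 - 3266)/((1*53)) = √(-2328)/53 = (2*I*√582)*(1/53) = 2*I*√582/53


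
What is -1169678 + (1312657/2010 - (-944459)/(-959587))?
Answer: -2254781973771791/1928769870 ≈ -1.1690e+6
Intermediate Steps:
-1169678 + (1312657/2010 - (-944459)/(-959587)) = -1169678 + (1312657*(1/2010) - (-944459)*(-1)/959587) = -1169678 + (1312657/2010 - 1*944459/959587) = -1169678 + (1312657/2010 - 944459/959587) = -1169678 + 1257710230069/1928769870 = -2254781973771791/1928769870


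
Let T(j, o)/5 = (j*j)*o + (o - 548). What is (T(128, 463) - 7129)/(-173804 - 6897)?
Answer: -37921406/180701 ≈ -209.86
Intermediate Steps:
T(j, o) = -2740 + 5*o + 5*o*j**2 (T(j, o) = 5*((j*j)*o + (o - 548)) = 5*(j**2*o + (-548 + o)) = 5*(o*j**2 + (-548 + o)) = 5*(-548 + o + o*j**2) = -2740 + 5*o + 5*o*j**2)
(T(128, 463) - 7129)/(-173804 - 6897) = ((-2740 + 5*463 + 5*463*128**2) - 7129)/(-173804 - 6897) = ((-2740 + 2315 + 5*463*16384) - 7129)/(-180701) = ((-2740 + 2315 + 37928960) - 7129)*(-1/180701) = (37928535 - 7129)*(-1/180701) = 37921406*(-1/180701) = -37921406/180701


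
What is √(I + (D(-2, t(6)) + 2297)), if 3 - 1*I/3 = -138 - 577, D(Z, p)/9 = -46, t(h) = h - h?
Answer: √4037 ≈ 63.537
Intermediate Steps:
t(h) = 0
D(Z, p) = -414 (D(Z, p) = 9*(-46) = -414)
I = 2154 (I = 9 - 3*(-138 - 577) = 9 - 3*(-715) = 9 + 2145 = 2154)
√(I + (D(-2, t(6)) + 2297)) = √(2154 + (-414 + 2297)) = √(2154 + 1883) = √4037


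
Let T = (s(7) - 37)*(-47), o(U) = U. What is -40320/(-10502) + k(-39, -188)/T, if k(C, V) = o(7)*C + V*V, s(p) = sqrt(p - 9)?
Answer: 8112889297/338358687 + 35071*I*sqrt(2)/64437 ≈ 23.977 + 0.76971*I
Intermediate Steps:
s(p) = sqrt(-9 + p)
k(C, V) = V**2 + 7*C (k(C, V) = 7*C + V*V = 7*C + V**2 = V**2 + 7*C)
T = 1739 - 47*I*sqrt(2) (T = (sqrt(-9 + 7) - 37)*(-47) = (sqrt(-2) - 37)*(-47) = (I*sqrt(2) - 37)*(-47) = (-37 + I*sqrt(2))*(-47) = 1739 - 47*I*sqrt(2) ≈ 1739.0 - 66.468*I)
-40320/(-10502) + k(-39, -188)/T = -40320/(-10502) + ((-188)**2 + 7*(-39))/(1739 - 47*I*sqrt(2)) = -40320*(-1/10502) + (35344 - 273)/(1739 - 47*I*sqrt(2)) = 20160/5251 + 35071/(1739 - 47*I*sqrt(2))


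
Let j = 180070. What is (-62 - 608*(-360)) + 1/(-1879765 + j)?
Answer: 371923860509/1699695 ≈ 2.1882e+5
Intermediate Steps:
(-62 - 608*(-360)) + 1/(-1879765 + j) = (-62 - 608*(-360)) + 1/(-1879765 + 180070) = (-62 + 218880) + 1/(-1699695) = 218818 - 1/1699695 = 371923860509/1699695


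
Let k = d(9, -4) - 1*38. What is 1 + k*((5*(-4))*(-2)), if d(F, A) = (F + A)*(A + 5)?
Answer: -1319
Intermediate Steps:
d(F, A) = (5 + A)*(A + F) (d(F, A) = (A + F)*(5 + A) = (5 + A)*(A + F))
k = -33 (k = ((-4)² + 5*(-4) + 5*9 - 4*9) - 1*38 = (16 - 20 + 45 - 36) - 38 = 5 - 38 = -33)
1 + k*((5*(-4))*(-2)) = 1 - 33*5*(-4)*(-2) = 1 - (-660)*(-2) = 1 - 33*40 = 1 - 1320 = -1319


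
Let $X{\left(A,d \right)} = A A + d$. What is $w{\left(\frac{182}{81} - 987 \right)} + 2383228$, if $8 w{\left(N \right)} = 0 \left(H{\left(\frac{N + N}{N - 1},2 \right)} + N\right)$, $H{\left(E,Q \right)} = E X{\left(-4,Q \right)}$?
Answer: $2383228$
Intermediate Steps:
$X{\left(A,d \right)} = d + A^{2}$ ($X{\left(A,d \right)} = A^{2} + d = d + A^{2}$)
$H{\left(E,Q \right)} = E \left(16 + Q\right)$ ($H{\left(E,Q \right)} = E \left(Q + \left(-4\right)^{2}\right) = E \left(Q + 16\right) = E \left(16 + Q\right)$)
$w{\left(N \right)} = 0$ ($w{\left(N \right)} = \frac{0 \left(\frac{N + N}{N - 1} \left(16 + 2\right) + N\right)}{8} = \frac{0 \left(\frac{2 N}{-1 + N} 18 + N\right)}{8} = \frac{0 \left(\frac{36 N}{-1 + N} + N\right)}{8} = \frac{0 \left(N + \frac{36 N}{-1 + N}\right)}{8} = \frac{1}{8} \cdot 0 = 0$)
$w{\left(\frac{182}{81} - 987 \right)} + 2383228 = 0 + 2383228 = 2383228$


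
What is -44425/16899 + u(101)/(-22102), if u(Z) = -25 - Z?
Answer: -11392466/4343043 ≈ -2.6232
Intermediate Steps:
-44425/16899 + u(101)/(-22102) = -44425/16899 + (-25 - 1*101)/(-22102) = -44425*1/16899 + (-25 - 101)*(-1/22102) = -44425/16899 - 126*(-1/22102) = -44425/16899 + 63/11051 = -11392466/4343043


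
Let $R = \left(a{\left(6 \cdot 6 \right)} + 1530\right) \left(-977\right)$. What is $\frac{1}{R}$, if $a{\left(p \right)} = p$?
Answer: $- \frac{1}{1529982} \approx -6.536 \cdot 10^{-7}$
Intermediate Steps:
$R = -1529982$ ($R = \left(6 \cdot 6 + 1530\right) \left(-977\right) = \left(36 + 1530\right) \left(-977\right) = 1566 \left(-977\right) = -1529982$)
$\frac{1}{R} = \frac{1}{-1529982} = - \frac{1}{1529982}$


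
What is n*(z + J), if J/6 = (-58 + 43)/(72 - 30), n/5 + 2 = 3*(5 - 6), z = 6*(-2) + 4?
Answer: 1775/7 ≈ 253.57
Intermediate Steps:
z = -8 (z = -12 + 4 = -8)
n = -25 (n = -10 + 5*(3*(5 - 6)) = -10 + 5*(3*(-1)) = -10 + 5*(-3) = -10 - 15 = -25)
J = -15/7 (J = 6*((-58 + 43)/(72 - 30)) = 6*(-15/42) = 6*(-15*1/42) = 6*(-5/14) = -15/7 ≈ -2.1429)
n*(z + J) = -25*(-8 - 15/7) = -25*(-71/7) = 1775/7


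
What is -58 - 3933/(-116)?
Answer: -2795/116 ≈ -24.095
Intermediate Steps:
-58 - 3933/(-116) = -58 - 3933*(-1)/116 = -58 - 57*(-69/116) = -58 + 3933/116 = -2795/116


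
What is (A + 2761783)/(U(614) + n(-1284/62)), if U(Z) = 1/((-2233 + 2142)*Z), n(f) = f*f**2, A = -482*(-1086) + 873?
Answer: -5469865880096072/14784779387503 ≈ -369.97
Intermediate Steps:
A = 524325 (A = 523452 + 873 = 524325)
n(f) = f**3
U(Z) = -1/(91*Z) (U(Z) = 1/((-91)*Z) = -1/(91*Z))
(A + 2761783)/(U(614) + n(-1284/62)) = (524325 + 2761783)/(-1/91/614 + (-1284/62)**3) = 3286108/(-1/91*1/614 + (-1284*1/62)**3) = 3286108/(-1/55874 + (-642/31)**3) = 3286108/(-1/55874 - 264609288/29791) = 3286108/(-14784779387503/1664542334) = 3286108*(-1664542334/14784779387503) = -5469865880096072/14784779387503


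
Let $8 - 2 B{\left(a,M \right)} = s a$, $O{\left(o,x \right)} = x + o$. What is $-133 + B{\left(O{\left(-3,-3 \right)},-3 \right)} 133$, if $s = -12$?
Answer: $-4389$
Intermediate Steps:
$O{\left(o,x \right)} = o + x$
$B{\left(a,M \right)} = 4 + 6 a$ ($B{\left(a,M \right)} = 4 - \frac{\left(-12\right) a}{2} = 4 + 6 a$)
$-133 + B{\left(O{\left(-3,-3 \right)},-3 \right)} 133 = -133 + \left(4 + 6 \left(-3 - 3\right)\right) 133 = -133 + \left(4 + 6 \left(-6\right)\right) 133 = -133 + \left(4 - 36\right) 133 = -133 - 4256 = -4389$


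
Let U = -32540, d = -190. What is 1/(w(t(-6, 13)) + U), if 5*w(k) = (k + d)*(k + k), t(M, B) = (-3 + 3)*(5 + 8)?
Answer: -1/32540 ≈ -3.0731e-5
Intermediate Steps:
t(M, B) = 0 (t(M, B) = 0*13 = 0)
w(k) = 2*k*(-190 + k)/5 (w(k) = ((k - 190)*(k + k))/5 = ((-190 + k)*(2*k))/5 = (2*k*(-190 + k))/5 = 2*k*(-190 + k)/5)
1/(w(t(-6, 13)) + U) = 1/((⅖)*0*(-190 + 0) - 32540) = 1/((⅖)*0*(-190) - 32540) = 1/(0 - 32540) = 1/(-32540) = -1/32540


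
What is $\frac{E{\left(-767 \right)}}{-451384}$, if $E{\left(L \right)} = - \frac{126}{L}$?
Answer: $- \frac{63}{173105764} \approx -3.6394 \cdot 10^{-7}$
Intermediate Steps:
$\frac{E{\left(-767 \right)}}{-451384} = \frac{\left(-126\right) \frac{1}{-767}}{-451384} = \left(-126\right) \left(- \frac{1}{767}\right) \left(- \frac{1}{451384}\right) = \frac{126}{767} \left(- \frac{1}{451384}\right) = - \frac{63}{173105764}$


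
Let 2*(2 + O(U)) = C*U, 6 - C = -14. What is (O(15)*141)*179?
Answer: 3735372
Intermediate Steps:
C = 20 (C = 6 - 1*(-14) = 6 + 14 = 20)
O(U) = -2 + 10*U (O(U) = -2 + (20*U)/2 = -2 + 10*U)
(O(15)*141)*179 = ((-2 + 10*15)*141)*179 = ((-2 + 150)*141)*179 = (148*141)*179 = 20868*179 = 3735372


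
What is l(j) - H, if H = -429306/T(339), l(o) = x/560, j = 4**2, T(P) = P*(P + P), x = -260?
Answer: 1505437/1072596 ≈ 1.4035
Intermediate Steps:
T(P) = 2*P**2 (T(P) = P*(2*P) = 2*P**2)
j = 16
l(o) = -13/28 (l(o) = -260/560 = -260*1/560 = -13/28)
H = -71551/38307 (H = -429306/(2*339**2) = -429306/(2*114921) = -429306/229842 = -429306*1/229842 = -71551/38307 ≈ -1.8678)
l(j) - H = -13/28 - 1*(-71551/38307) = -13/28 + 71551/38307 = 1505437/1072596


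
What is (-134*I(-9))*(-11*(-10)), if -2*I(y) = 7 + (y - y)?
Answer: 51590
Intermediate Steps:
I(y) = -7/2 (I(y) = -(7 + (y - y))/2 = -(7 + 0)/2 = -1/2*7 = -7/2)
(-134*I(-9))*(-11*(-10)) = (-134*(-7/2))*(-11*(-10)) = 469*110 = 51590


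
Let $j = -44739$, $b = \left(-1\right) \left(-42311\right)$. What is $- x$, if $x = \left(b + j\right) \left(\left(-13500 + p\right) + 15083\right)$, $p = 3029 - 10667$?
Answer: $-14701540$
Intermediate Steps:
$b = 42311$
$p = -7638$ ($p = 3029 - 10667 = -7638$)
$x = 14701540$ ($x = \left(42311 - 44739\right) \left(\left(-13500 - 7638\right) + 15083\right) = - 2428 \left(-21138 + 15083\right) = \left(-2428\right) \left(-6055\right) = 14701540$)
$- x = \left(-1\right) 14701540 = -14701540$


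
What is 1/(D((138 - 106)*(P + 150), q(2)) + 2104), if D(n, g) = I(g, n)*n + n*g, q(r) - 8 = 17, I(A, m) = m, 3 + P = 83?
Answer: 1/54355704 ≈ 1.8397e-8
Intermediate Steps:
P = 80 (P = -3 + 83 = 80)
q(r) = 25 (q(r) = 8 + 17 = 25)
D(n, g) = n² + g*n (D(n, g) = n*n + n*g = n² + g*n)
1/(D((138 - 106)*(P + 150), q(2)) + 2104) = 1/(((138 - 106)*(80 + 150))*(25 + (138 - 106)*(80 + 150)) + 2104) = 1/((32*230)*(25 + 32*230) + 2104) = 1/(7360*(25 + 7360) + 2104) = 1/(7360*7385 + 2104) = 1/(54353600 + 2104) = 1/54355704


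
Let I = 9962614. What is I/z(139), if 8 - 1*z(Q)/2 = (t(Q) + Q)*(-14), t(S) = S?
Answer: 4981307/3900 ≈ 1277.3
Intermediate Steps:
z(Q) = 16 + 56*Q (z(Q) = 16 - 2*(Q + Q)*(-14) = 16 - 2*2*Q*(-14) = 16 - (-56)*Q = 16 + 56*Q)
I/z(139) = 9962614/(16 + 56*139) = 9962614/(16 + 7784) = 9962614/7800 = 9962614*(1/7800) = 4981307/3900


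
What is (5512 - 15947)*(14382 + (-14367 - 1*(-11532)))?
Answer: -120492945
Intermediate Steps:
(5512 - 15947)*(14382 + (-14367 - 1*(-11532))) = -10435*(14382 + (-14367 + 11532)) = -10435*(14382 - 2835) = -10435*11547 = -120492945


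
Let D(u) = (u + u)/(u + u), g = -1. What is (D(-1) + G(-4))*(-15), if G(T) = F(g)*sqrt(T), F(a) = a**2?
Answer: -15 - 30*I ≈ -15.0 - 30.0*I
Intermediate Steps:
D(u) = 1 (D(u) = (2*u)/((2*u)) = (2*u)*(1/(2*u)) = 1)
G(T) = sqrt(T) (G(T) = (-1)**2*sqrt(T) = 1*sqrt(T) = sqrt(T))
(D(-1) + G(-4))*(-15) = (1 + sqrt(-4))*(-15) = (1 + 2*I)*(-15) = -15 - 30*I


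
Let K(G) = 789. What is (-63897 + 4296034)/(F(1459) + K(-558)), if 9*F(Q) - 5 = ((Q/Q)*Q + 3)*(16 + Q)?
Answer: 38089233/2163556 ≈ 17.605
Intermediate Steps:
F(Q) = 5/9 + (3 + Q)*(16 + Q)/9 (F(Q) = 5/9 + (((Q/Q)*Q + 3)*(16 + Q))/9 = 5/9 + ((1*Q + 3)*(16 + Q))/9 = 5/9 + ((Q + 3)*(16 + Q))/9 = 5/9 + ((3 + Q)*(16 + Q))/9 = 5/9 + (3 + Q)*(16 + Q)/9)
(-63897 + 4296034)/(F(1459) + K(-558)) = (-63897 + 4296034)/((53/9 + (⅑)*1459² + (19/9)*1459) + 789) = 4232137/((53/9 + (⅑)*2128681 + 27721/9) + 789) = 4232137/((53/9 + 2128681/9 + 27721/9) + 789) = 4232137/(2156455/9 + 789) = 4232137/(2163556/9) = 4232137*(9/2163556) = 38089233/2163556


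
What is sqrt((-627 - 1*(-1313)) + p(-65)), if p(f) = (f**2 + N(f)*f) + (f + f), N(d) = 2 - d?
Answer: sqrt(426) ≈ 20.640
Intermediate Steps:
p(f) = f**2 + 2*f + f*(2 - f) (p(f) = (f**2 + (2 - f)*f) + (f + f) = (f**2 + f*(2 - f)) + 2*f = f**2 + 2*f + f*(2 - f))
sqrt((-627 - 1*(-1313)) + p(-65)) = sqrt((-627 - 1*(-1313)) + 4*(-65)) = sqrt((-627 + 1313) - 260) = sqrt(686 - 260) = sqrt(426)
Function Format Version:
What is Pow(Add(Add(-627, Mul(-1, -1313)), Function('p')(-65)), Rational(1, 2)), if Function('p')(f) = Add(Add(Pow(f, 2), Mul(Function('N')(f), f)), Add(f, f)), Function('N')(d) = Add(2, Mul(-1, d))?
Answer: Pow(426, Rational(1, 2)) ≈ 20.640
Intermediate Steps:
Function('p')(f) = Add(Pow(f, 2), Mul(2, f), Mul(f, Add(2, Mul(-1, f)))) (Function('p')(f) = Add(Add(Pow(f, 2), Mul(Add(2, Mul(-1, f)), f)), Add(f, f)) = Add(Add(Pow(f, 2), Mul(f, Add(2, Mul(-1, f)))), Mul(2, f)) = Add(Pow(f, 2), Mul(2, f), Mul(f, Add(2, Mul(-1, f)))))
Pow(Add(Add(-627, Mul(-1, -1313)), Function('p')(-65)), Rational(1, 2)) = Pow(Add(Add(-627, Mul(-1, -1313)), Mul(4, -65)), Rational(1, 2)) = Pow(Add(Add(-627, 1313), -260), Rational(1, 2)) = Pow(Add(686, -260), Rational(1, 2)) = Pow(426, Rational(1, 2))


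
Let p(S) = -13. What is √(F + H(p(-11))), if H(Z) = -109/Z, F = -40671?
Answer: I*√6871982/13 ≈ 201.65*I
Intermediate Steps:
√(F + H(p(-11))) = √(-40671 - 109/(-13)) = √(-40671 - 109*(-1/13)) = √(-40671 + 109/13) = √(-528614/13) = I*√6871982/13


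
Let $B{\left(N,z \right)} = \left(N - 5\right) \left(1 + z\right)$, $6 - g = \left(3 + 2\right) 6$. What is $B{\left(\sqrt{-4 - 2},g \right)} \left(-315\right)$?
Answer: $-36225 + 7245 i \sqrt{6} \approx -36225.0 + 17747.0 i$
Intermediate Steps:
$g = -24$ ($g = 6 - \left(3 + 2\right) 6 = 6 - 5 \cdot 6 = 6 - 30 = -24$)
$B{\left(N,z \right)} = \left(1 + z\right) \left(-5 + N\right)$ ($B{\left(N,z \right)} = \left(N - 5\right) \left(1 + z\right) = \left(-5 + N\right) \left(1 + z\right) = \left(1 + z\right) \left(-5 + N\right)$)
$B{\left(\sqrt{-4 - 2},g \right)} \left(-315\right) = \left(-5 + \sqrt{-4 - 2} - -120 + \sqrt{-4 - 2} \left(-24\right)\right) \left(-315\right) = \left(-5 + \sqrt{-6} + 120 + \sqrt{-6} \left(-24\right)\right) \left(-315\right) = \left(-5 + i \sqrt{6} + 120 + i \sqrt{6} \left(-24\right)\right) \left(-315\right) = \left(-5 + i \sqrt{6} + 120 - 24 i \sqrt{6}\right) \left(-315\right) = \left(115 - 23 i \sqrt{6}\right) \left(-315\right) = -36225 + 7245 i \sqrt{6}$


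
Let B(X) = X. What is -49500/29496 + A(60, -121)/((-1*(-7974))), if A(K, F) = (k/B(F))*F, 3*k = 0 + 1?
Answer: -24668948/14700069 ≈ -1.6782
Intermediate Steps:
k = ⅓ (k = (0 + 1)/3 = (⅓)*1 = ⅓ ≈ 0.33333)
A(K, F) = ⅓ (A(K, F) = (1/(3*F))*F = ⅓)
-49500/29496 + A(60, -121)/((-1*(-7974))) = -49500/29496 + 1/(3*((-1*(-7974)))) = -49500*1/29496 + (⅓)/7974 = -4125/2458 + (⅓)*(1/7974) = -4125/2458 + 1/23922 = -24668948/14700069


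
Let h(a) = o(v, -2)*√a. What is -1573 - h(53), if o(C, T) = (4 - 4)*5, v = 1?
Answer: -1573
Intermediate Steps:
o(C, T) = 0 (o(C, T) = 0*5 = 0)
h(a) = 0 (h(a) = 0*√a = 0)
-1573 - h(53) = -1573 - 1*0 = -1573 + 0 = -1573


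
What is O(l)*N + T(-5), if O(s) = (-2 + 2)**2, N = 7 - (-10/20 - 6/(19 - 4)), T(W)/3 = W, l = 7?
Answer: -15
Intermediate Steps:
T(W) = 3*W
N = 79/10 (N = 7 - (-10*1/20 - 6/15) = 7 - (-1/2 - 6*1/15) = 7 - (-1/2 - 2/5) = 7 - 1*(-9/10) = 7 + 9/10 = 79/10 ≈ 7.9000)
O(s) = 0 (O(s) = 0**2 = 0)
O(l)*N + T(-5) = 0*(79/10) + 3*(-5) = 0 - 15 = -15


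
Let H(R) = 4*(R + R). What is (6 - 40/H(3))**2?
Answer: 169/9 ≈ 18.778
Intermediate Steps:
H(R) = 8*R (H(R) = 4*(2*R) = 8*R)
(6 - 40/H(3))**2 = (6 - 40/(8*3))**2 = (6 - 40/24)**2 = (6 - 40*1/24)**2 = (6 - 5/3)**2 = (13/3)**2 = 169/9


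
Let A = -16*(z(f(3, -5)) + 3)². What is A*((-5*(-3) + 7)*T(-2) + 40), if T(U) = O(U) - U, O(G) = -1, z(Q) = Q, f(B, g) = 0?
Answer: -8928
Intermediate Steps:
T(U) = -1 - U
A = -144 (A = -16*(0 + 3)² = -16*3² = -16*9 = -144)
A*((-5*(-3) + 7)*T(-2) + 40) = -144*((-5*(-3) + 7)*(-1 - 1*(-2)) + 40) = -144*((15 + 7)*(-1 + 2) + 40) = -144*(22*1 + 40) = -144*(22 + 40) = -144*62 = -8928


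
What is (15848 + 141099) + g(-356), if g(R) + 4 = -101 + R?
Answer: 156486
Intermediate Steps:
g(R) = -105 + R (g(R) = -4 + (-101 + R) = -105 + R)
(15848 + 141099) + g(-356) = (15848 + 141099) + (-105 - 356) = 156947 - 461 = 156486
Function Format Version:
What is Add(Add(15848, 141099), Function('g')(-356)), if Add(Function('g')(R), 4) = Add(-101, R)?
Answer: 156486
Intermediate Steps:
Function('g')(R) = Add(-105, R) (Function('g')(R) = Add(-4, Add(-101, R)) = Add(-105, R))
Add(Add(15848, 141099), Function('g')(-356)) = Add(Add(15848, 141099), Add(-105, -356)) = Add(156947, -461) = 156486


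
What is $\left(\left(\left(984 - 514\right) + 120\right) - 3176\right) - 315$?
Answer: $-2901$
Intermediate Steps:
$\left(\left(\left(984 - 514\right) + 120\right) - 3176\right) - 315 = \left(\left(470 + 120\right) - 3176\right) - 315 = \left(590 - 3176\right) - 315 = -2586 - 315 = -2901$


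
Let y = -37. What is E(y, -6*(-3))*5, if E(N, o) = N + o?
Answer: -95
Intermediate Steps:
E(y, -6*(-3))*5 = (-37 - 6*(-3))*5 = (-37 + 18)*5 = -19*5 = -95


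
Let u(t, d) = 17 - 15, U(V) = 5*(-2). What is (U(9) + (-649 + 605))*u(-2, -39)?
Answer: -108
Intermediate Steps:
U(V) = -10
u(t, d) = 2
(U(9) + (-649 + 605))*u(-2, -39) = (-10 + (-649 + 605))*2 = (-10 - 44)*2 = -54*2 = -108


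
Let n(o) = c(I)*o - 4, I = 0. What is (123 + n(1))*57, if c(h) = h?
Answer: 6783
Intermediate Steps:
n(o) = -4 (n(o) = 0*o - 4 = 0 - 4 = -4)
(123 + n(1))*57 = (123 - 4)*57 = 119*57 = 6783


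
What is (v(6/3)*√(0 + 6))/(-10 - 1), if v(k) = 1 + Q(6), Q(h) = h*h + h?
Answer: -43*√6/11 ≈ -9.5753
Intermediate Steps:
Q(h) = h + h² (Q(h) = h² + h = h + h²)
v(k) = 43 (v(k) = 1 + 6*(1 + 6) = 1 + 6*7 = 1 + 42 = 43)
(v(6/3)*√(0 + 6))/(-10 - 1) = (43*√(0 + 6))/(-10 - 1) = (43*√6)/(-11) = (43*√6)*(-1/11) = -43*√6/11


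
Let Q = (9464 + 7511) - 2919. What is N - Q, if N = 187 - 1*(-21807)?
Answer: 7938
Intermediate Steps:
Q = 14056 (Q = 16975 - 2919 = 14056)
N = 21994 (N = 187 + 21807 = 21994)
N - Q = 21994 - 1*14056 = 21994 - 14056 = 7938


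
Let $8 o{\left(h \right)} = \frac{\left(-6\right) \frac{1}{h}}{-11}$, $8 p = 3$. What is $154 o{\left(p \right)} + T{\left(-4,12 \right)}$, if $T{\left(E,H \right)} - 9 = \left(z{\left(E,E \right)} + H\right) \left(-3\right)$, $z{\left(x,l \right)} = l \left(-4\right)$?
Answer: $-47$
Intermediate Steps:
$p = \frac{3}{8}$ ($p = \frac{1}{8} \cdot 3 = \frac{3}{8} \approx 0.375$)
$z{\left(x,l \right)} = - 4 l$
$o{\left(h \right)} = \frac{3}{44 h}$ ($o{\left(h \right)} = \frac{- \frac{6}{h} \frac{1}{-11}}{8} = \frac{- \frac{6}{h} \left(- \frac{1}{11}\right)}{8} = \frac{\frac{6}{11} \frac{1}{h}}{8} = \frac{3}{44 h}$)
$T{\left(E,H \right)} = 9 - 3 H + 12 E$ ($T{\left(E,H \right)} = 9 + \left(- 4 E + H\right) \left(-3\right) = 9 + \left(H - 4 E\right) \left(-3\right) = 9 + \left(- 3 H + 12 E\right) = 9 - 3 H + 12 E$)
$154 o{\left(p \right)} + T{\left(-4,12 \right)} = 154 \frac{3}{44 \cdot \frac{3}{8}} + \left(9 - 36 + 12 \left(-4\right)\right) = 154 \cdot \frac{3}{44} \cdot \frac{8}{3} - 75 = 154 \cdot \frac{2}{11} - 75 = 28 - 75 = -47$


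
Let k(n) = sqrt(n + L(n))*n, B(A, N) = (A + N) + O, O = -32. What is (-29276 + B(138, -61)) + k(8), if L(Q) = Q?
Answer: -29199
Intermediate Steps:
B(A, N) = -32 + A + N (B(A, N) = (A + N) - 32 = -32 + A + N)
k(n) = sqrt(2)*n**(3/2) (k(n) = sqrt(n + n)*n = sqrt(2*n)*n = (sqrt(2)*sqrt(n))*n = sqrt(2)*n**(3/2))
(-29276 + B(138, -61)) + k(8) = (-29276 + (-32 + 138 - 61)) + sqrt(2)*8**(3/2) = (-29276 + 45) + sqrt(2)*(16*sqrt(2)) = -29231 + 32 = -29199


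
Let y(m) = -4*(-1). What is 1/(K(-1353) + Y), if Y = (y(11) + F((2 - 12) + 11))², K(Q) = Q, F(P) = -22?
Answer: -1/1029 ≈ -0.00097182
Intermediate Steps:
y(m) = 4
Y = 324 (Y = (4 - 22)² = (-18)² = 324)
1/(K(-1353) + Y) = 1/(-1353 + 324) = 1/(-1029) = -1/1029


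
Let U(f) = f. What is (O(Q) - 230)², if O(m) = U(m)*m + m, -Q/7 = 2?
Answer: 2304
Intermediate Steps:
Q = -14 (Q = -7*2 = -14)
O(m) = m + m² (O(m) = m*m + m = m² + m = m + m²)
(O(Q) - 230)² = (-14*(1 - 14) - 230)² = (-14*(-13) - 230)² = (182 - 230)² = (-48)² = 2304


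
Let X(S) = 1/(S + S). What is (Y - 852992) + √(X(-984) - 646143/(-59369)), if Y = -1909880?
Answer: -2762872 + √9285350591481285/29209548 ≈ -2.7629e+6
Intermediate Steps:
X(S) = 1/(2*S)
(Y - 852992) + √(X(-984) - 646143/(-59369)) = (-1909880 - 852992) + √((½)/(-984) - 646143/(-59369)) = -2762872 + √((½)*(-1/984) - 646143*(-1/59369)) = -2762872 + √(-1/1968 + 646143/59369) = -2762872 + √(1271550055/116838192) = -2762872 + √9285350591481285/29209548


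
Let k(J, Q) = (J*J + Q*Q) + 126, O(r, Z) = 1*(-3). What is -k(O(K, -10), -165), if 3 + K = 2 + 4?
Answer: -27360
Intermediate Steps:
K = 3 (K = -3 + (2 + 4) = -3 + 6 = 3)
O(r, Z) = -3
k(J, Q) = 126 + J² + Q² (k(J, Q) = (J² + Q²) + 126 = 126 + J² + Q²)
-k(O(K, -10), -165) = -(126 + (-3)² + (-165)²) = -(126 + 9 + 27225) = -1*27360 = -27360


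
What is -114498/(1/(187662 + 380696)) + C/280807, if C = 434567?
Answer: -18273755413492621/280807 ≈ -6.5076e+10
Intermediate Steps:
-114498/(1/(187662 + 380696)) + C/280807 = -114498/(1/(187662 + 380696)) + 434567/280807 = -114498/(1/568358) + 434567*(1/280807) = -114498/1/568358 + 434567/280807 = -114498*568358 + 434567/280807 = -65075854284 + 434567/280807 = -18273755413492621/280807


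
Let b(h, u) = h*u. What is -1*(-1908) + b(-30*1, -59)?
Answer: 3678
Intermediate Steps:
-1*(-1908) + b(-30*1, -59) = -1*(-1908) - 30*1*(-59) = 1908 - 30*(-59) = 1908 + 1770 = 3678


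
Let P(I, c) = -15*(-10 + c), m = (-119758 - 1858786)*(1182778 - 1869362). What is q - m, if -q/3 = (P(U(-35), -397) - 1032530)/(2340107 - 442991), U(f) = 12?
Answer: -859037303570020487/632372 ≈ -1.3584e+12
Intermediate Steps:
m = 1358436653696 (m = -1978544*(-686584) = 1358436653696)
P(I, c) = 150 - 15*c
q = 1026425/632372 (q = -3*((150 - 15*(-397)) - 1032530)/(2340107 - 442991) = -3*((150 + 5955) - 1032530)/1897116 = -3*(6105 - 1032530)/1897116 = -(-3079275)/1897116 = -3*(-1026425/1897116) = 1026425/632372 ≈ 1.6231)
q - m = 1026425/632372 - 1*1358436653696 = 1026425/632372 - 1358436653696 = -859037303570020487/632372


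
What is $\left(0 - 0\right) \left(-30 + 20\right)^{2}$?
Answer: $0$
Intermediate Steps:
$\left(0 - 0\right) \left(-30 + 20\right)^{2} = \left(0 + 0\right) \left(-10\right)^{2} = 0 \cdot 100 = 0$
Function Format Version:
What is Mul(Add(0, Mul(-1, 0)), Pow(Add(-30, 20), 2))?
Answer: 0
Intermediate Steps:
Mul(Add(0, Mul(-1, 0)), Pow(Add(-30, 20), 2)) = Mul(Add(0, 0), Pow(-10, 2)) = Mul(0, 100) = 0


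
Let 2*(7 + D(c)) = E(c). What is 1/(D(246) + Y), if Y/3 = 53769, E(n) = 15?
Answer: 2/322615 ≈ 6.1993e-6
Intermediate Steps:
Y = 161307 (Y = 3*53769 = 161307)
D(c) = 1/2 (D(c) = -7 + (1/2)*15 = -7 + 15/2 = 1/2)
1/(D(246) + Y) = 1/(1/2 + 161307) = 1/(322615/2) = 2/322615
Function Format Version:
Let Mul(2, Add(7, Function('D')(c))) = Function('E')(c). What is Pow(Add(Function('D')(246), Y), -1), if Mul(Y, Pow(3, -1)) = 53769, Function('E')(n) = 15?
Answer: Rational(2, 322615) ≈ 6.1993e-6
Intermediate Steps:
Y = 161307 (Y = Mul(3, 53769) = 161307)
Function('D')(c) = Rational(1, 2) (Function('D')(c) = Add(-7, Mul(Rational(1, 2), 15)) = Add(-7, Rational(15, 2)) = Rational(1, 2))
Pow(Add(Function('D')(246), Y), -1) = Pow(Add(Rational(1, 2), 161307), -1) = Pow(Rational(322615, 2), -1) = Rational(2, 322615)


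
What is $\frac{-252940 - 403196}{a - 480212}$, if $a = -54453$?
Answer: $\frac{656136}{534665} \approx 1.2272$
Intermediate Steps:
$\frac{-252940 - 403196}{a - 480212} = \frac{-252940 - 403196}{-54453 - 480212} = - \frac{656136}{-534665} = \left(-656136\right) \left(- \frac{1}{534665}\right) = \frac{656136}{534665}$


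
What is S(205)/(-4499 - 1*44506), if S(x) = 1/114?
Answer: -1/5586570 ≈ -1.7900e-7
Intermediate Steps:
S(x) = 1/114
S(205)/(-4499 - 1*44506) = 1/(114*(-4499 - 1*44506)) = 1/(114*(-4499 - 44506)) = (1/114)/(-49005) = (1/114)*(-1/49005) = -1/5586570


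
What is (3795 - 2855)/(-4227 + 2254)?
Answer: -940/1973 ≈ -0.47643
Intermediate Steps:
(3795 - 2855)/(-4227 + 2254) = 940/(-1973) = 940*(-1/1973) = -940/1973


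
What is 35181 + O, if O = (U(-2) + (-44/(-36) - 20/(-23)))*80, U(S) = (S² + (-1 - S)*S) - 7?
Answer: 7234307/207 ≈ 34948.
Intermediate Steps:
U(S) = -7 + S² + S*(-1 - S) (U(S) = (S² + S*(-1 - S)) - 7 = -7 + S² + S*(-1 - S))
O = -48160/207 (O = ((-7 - 1*(-2)) + (-44/(-36) - 20/(-23)))*80 = ((-7 + 2) + (-44*(-1/36) - 20*(-1/23)))*80 = (-5 + (11/9 + 20/23))*80 = (-5 + 433/207)*80 = -602/207*80 = -48160/207 ≈ -232.66)
35181 + O = 35181 - 48160/207 = 7234307/207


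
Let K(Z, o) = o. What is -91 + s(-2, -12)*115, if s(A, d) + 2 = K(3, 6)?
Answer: 369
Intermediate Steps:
s(A, d) = 4 (s(A, d) = -2 + 6 = 4)
-91 + s(-2, -12)*115 = -91 + 4*115 = -91 + 460 = 369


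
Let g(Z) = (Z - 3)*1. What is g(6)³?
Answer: 27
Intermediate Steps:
g(Z) = -3 + Z (g(Z) = (-3 + Z)*1 = -3 + Z)
g(6)³ = (-3 + 6)³ = 3³ = 27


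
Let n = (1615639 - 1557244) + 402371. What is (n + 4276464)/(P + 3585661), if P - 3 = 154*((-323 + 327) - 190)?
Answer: 473723/355702 ≈ 1.3318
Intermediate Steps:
n = 460766 (n = 58395 + 402371 = 460766)
P = -28641 (P = 3 + 154*((-323 + 327) - 190) = 3 + 154*(4 - 190) = 3 + 154*(-186) = 3 - 28644 = -28641)
(n + 4276464)/(P + 3585661) = (460766 + 4276464)/(-28641 + 3585661) = 4737230/3557020 = 4737230*(1/3557020) = 473723/355702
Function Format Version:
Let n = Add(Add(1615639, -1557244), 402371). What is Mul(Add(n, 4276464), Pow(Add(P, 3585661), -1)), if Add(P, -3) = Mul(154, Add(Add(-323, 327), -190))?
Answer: Rational(473723, 355702) ≈ 1.3318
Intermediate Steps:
n = 460766 (n = Add(58395, 402371) = 460766)
P = -28641 (P = Add(3, Mul(154, Add(Add(-323, 327), -190))) = Add(3, Mul(154, Add(4, -190))) = Add(3, Mul(154, -186)) = Add(3, -28644) = -28641)
Mul(Add(n, 4276464), Pow(Add(P, 3585661), -1)) = Mul(Add(460766, 4276464), Pow(Add(-28641, 3585661), -1)) = Mul(4737230, Pow(3557020, -1)) = Mul(4737230, Rational(1, 3557020)) = Rational(473723, 355702)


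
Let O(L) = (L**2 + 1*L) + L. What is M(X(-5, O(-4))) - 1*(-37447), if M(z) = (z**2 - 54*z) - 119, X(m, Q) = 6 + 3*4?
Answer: 36680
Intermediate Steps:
O(L) = L**2 + 2*L (O(L) = (L**2 + L) + L = (L + L**2) + L = L**2 + 2*L)
X(m, Q) = 18 (X(m, Q) = 6 + 12 = 18)
M(z) = -119 + z**2 - 54*z
M(X(-5, O(-4))) - 1*(-37447) = (-119 + 18**2 - 54*18) - 1*(-37447) = (-119 + 324 - 972) + 37447 = -767 + 37447 = 36680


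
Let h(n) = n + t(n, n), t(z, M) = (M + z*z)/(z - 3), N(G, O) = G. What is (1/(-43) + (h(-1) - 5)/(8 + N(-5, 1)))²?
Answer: 7569/1849 ≈ 4.0936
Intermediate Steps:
t(z, M) = (M + z²)/(-3 + z)
h(n) = n + (n + n²)/(-3 + n)
(1/(-43) + (h(-1) - 5)/(8 + N(-5, 1)))² = (1/(-43) + (2*(-1)*(-1 - 1)/(-3 - 1) - 5)/(8 - 5))² = (-1/43 + (2*(-1)*(-2)/(-4) - 5)/3)² = (-1/43 + (2*(-1)*(-¼)*(-2) - 5)*(⅓))² = (-1/43 + (-1 - 5)*(⅓))² = (-1/43 - 6*⅓)² = (-1/43 - 2)² = (-87/43)² = 7569/1849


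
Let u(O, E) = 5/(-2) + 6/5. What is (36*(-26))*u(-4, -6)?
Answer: 6084/5 ≈ 1216.8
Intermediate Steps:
u(O, E) = -13/10 (u(O, E) = 5*(-½) + 6*(⅕) = -5/2 + 6/5 = -13/10)
(36*(-26))*u(-4, -6) = (36*(-26))*(-13/10) = -936*(-13/10) = 6084/5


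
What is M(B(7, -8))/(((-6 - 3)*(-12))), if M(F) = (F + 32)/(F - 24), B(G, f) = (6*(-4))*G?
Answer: 17/2592 ≈ 0.0065586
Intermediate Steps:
B(G, f) = -24*G
M(F) = (32 + F)/(-24 + F)
M(B(7, -8))/(((-6 - 3)*(-12))) = ((32 - 24*7)/(-24 - 24*7))/(((-6 - 3)*(-12))) = ((32 - 168)/(-24 - 168))/((-9*(-12))) = (-136/(-192))/108 = -1/192*(-136)*(1/108) = (17/24)*(1/108) = 17/2592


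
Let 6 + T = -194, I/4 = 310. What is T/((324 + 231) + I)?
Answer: -40/359 ≈ -0.11142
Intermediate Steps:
I = 1240 (I = 4*310 = 1240)
T = -200 (T = -6 - 194 = -200)
T/((324 + 231) + I) = -200/((324 + 231) + 1240) = -200/(555 + 1240) = -200/1795 = -200*1/1795 = -40/359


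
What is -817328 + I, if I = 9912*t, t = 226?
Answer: 1422784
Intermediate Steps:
I = 2240112 (I = 9912*226 = 2240112)
-817328 + I = -817328 + 2240112 = 1422784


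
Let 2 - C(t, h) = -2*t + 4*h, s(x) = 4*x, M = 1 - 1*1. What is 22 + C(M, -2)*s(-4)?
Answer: -138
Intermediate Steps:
M = 0 (M = 1 - 1 = 0)
C(t, h) = 2 - 4*h + 2*t (C(t, h) = 2 - (-2*t + 4*h) = 2 + (-4*h + 2*t) = 2 - 4*h + 2*t)
22 + C(M, -2)*s(-4) = 22 + (2 - 4*(-2) + 2*0)*(4*(-4)) = 22 + (2 + 8 + 0)*(-16) = 22 + 10*(-16) = 22 - 160 = -138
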